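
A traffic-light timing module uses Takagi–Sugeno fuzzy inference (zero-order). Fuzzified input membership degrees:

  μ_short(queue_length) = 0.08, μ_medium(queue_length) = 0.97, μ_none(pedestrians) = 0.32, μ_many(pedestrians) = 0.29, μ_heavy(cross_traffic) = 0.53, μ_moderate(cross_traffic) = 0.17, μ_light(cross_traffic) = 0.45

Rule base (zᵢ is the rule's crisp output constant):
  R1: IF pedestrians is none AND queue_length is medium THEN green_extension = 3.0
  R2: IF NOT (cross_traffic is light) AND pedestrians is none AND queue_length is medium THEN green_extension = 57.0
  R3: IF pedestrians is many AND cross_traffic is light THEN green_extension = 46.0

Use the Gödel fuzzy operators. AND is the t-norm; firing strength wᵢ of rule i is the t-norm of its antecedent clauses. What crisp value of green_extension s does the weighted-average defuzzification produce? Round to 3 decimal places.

R1 (z=3.0): none=0.32, medium=0.97; AND[min(a, b)] → w = 0.32
R2 (z=57.0): ¬light=1−0.45=0.55, none=0.32, medium=0.97; AND[min(a, b)] → w = 0.32
R3 (z=46.0): many=0.29, light=0.45; AND[min(a, b)] → w = 0.29
Weighted average = (0.32·3.0 + 0.32·57.0 + 0.29·46.0) / (0.32 + 0.32 + 0.29)
  = 32.5400 / 0.9300 = 34.989

34.989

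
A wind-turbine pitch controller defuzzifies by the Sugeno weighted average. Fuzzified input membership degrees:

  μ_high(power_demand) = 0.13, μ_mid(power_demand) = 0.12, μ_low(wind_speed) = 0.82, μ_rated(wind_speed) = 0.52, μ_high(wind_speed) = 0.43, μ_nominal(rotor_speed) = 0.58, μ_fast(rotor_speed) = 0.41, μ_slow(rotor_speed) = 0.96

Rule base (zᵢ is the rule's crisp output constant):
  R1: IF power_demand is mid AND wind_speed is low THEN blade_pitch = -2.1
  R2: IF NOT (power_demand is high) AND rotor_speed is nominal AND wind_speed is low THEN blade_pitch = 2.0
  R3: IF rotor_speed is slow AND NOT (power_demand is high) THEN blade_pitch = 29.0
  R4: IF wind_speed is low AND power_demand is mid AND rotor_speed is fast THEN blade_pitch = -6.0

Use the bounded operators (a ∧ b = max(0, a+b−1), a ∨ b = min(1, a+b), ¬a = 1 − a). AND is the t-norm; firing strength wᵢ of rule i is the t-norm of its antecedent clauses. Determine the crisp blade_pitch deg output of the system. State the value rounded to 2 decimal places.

22.37

R1 (z=-2.1): mid=0.12, low=0.82; AND[max(0, a+b−1)] → w = 0.00
R2 (z=2.0): ¬high=1−0.13=0.87, nominal=0.58, low=0.82; AND[max(0, a+b−1)] → w = 0.27
R3 (z=29.0): slow=0.96, ¬high=1−0.13=0.87; AND[max(0, a+b−1)] → w = 0.83
R4 (z=-6.0): low=0.82, mid=0.12, fast=0.41; AND[max(0, a+b−1)] → w = 0.00
Weighted average = (0.00·-2.1 + 0.27·2.0 + 0.83·29.0 + 0.00·-6.0) / (0.00 + 0.27 + 0.83 + 0.00)
  = 24.6100 / 1.1000 = 22.37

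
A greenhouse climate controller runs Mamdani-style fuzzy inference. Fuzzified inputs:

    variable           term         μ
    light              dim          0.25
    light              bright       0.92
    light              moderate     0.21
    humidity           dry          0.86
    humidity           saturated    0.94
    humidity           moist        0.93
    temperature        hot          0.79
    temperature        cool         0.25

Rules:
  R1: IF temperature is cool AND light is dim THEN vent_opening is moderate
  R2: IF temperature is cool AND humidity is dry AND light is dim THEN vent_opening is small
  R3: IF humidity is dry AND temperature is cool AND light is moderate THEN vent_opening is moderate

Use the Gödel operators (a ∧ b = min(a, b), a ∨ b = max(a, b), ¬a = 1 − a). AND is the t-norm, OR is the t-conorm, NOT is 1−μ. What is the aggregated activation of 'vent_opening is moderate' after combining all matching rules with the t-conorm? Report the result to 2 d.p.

R1: cool=0.25, dim=0.25; AND[min(a, b)] → w = 0.25
R2: cool=0.25, dry=0.86, dim=0.25; AND[min(a, b)] → w = 0.25
R3: dry=0.86, cool=0.25, moderate=0.21; AND[min(a, b)] → w = 0.21
Rules with consequent 'moderate': {R1, R3} → strengths 0.25, 0.21
Aggregate via t-conorm [max(a, b)]: 0.25

0.25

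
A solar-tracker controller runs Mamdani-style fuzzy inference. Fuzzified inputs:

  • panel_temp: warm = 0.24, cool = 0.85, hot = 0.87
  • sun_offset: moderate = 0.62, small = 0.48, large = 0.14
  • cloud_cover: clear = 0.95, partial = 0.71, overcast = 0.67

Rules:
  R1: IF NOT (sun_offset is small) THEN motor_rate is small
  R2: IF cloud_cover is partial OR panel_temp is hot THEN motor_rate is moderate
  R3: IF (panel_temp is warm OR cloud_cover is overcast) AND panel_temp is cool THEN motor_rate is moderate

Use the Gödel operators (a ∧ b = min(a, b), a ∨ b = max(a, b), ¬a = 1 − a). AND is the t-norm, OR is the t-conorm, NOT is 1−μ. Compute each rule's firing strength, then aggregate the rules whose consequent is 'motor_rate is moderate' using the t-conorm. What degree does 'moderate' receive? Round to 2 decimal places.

0.87

R1: ¬small=1−0.48=0.52 → w = 0.52
R2: partial=0.71, hot=0.87; OR[max(a, b)] → w = 0.87
R3: (warm=0.24 OR overcast=0.67) = 0.67; AND[min(a, b)] with cool=0.85 → w = 0.67
Rules with consequent 'moderate': {R2, R3} → strengths 0.87, 0.67
Aggregate via t-conorm [max(a, b)]: 0.87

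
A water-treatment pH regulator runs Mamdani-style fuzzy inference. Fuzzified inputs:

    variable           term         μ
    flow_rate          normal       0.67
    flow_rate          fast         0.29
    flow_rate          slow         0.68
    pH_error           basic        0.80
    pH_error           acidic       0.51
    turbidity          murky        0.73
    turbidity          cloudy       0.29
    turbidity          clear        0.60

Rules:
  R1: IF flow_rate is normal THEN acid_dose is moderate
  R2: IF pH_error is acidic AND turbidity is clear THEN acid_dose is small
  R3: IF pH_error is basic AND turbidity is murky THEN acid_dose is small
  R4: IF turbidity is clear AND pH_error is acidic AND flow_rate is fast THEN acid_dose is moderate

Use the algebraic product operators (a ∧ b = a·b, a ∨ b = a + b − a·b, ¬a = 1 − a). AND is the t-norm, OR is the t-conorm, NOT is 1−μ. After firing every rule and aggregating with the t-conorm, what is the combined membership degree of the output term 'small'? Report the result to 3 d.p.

0.711

R1: normal=0.67 → w = 0.6700
R2: acidic=0.51, clear=0.60; AND[a·b] → w = 0.3060
R3: basic=0.80, murky=0.73; AND[a·b] → w = 0.5840
R4: clear=0.60, acidic=0.51, fast=0.29; AND[a·b] → w = 0.0887
Rules with consequent 'small': {R2, R3} → strengths 0.3060, 0.5840
Aggregate via t-conorm [a + b − a·b]: 0.7113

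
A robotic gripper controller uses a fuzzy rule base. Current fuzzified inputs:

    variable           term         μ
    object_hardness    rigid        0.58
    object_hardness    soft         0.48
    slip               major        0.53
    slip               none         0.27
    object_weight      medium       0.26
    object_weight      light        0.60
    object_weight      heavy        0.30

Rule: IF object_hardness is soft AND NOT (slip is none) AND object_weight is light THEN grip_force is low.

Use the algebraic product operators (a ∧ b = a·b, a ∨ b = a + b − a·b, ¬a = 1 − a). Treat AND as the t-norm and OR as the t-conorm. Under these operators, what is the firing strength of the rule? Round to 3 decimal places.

firing strength: soft=0.48, ¬none=1−0.27=0.73, light=0.60; AND[a·b] → w = 0.2102

0.210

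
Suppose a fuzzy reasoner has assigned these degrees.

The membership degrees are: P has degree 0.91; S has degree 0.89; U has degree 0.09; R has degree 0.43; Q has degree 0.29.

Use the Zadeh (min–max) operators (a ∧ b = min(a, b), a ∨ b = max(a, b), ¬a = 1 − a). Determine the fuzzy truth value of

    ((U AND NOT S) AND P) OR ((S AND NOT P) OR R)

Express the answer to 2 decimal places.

0.43

NOT S = 1 − 0.89 = 0.11
U AND NOT S = min(a, b) on (0.09, 0.11) = 0.09
(U AND NOT S) AND P = min(a, b) on (0.09, 0.91) = 0.09
NOT P = 1 − 0.91 = 0.09
S AND NOT P = min(a, b) on (0.89, 0.09) = 0.09
(S AND NOT P) OR R = max(a, b) on (0.09, 0.43) = 0.43
((U AND NOT S) AND P) OR ((S AND NOT P) OR R) = max(a, b) on (0.09, 0.43) = 0.43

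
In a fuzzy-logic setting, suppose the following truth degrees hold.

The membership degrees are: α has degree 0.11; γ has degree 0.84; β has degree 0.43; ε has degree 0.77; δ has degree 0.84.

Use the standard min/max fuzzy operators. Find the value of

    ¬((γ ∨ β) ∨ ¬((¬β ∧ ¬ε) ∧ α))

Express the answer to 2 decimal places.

γ ∨ β = max(a, b) on (0.84, 0.43) = 0.84
¬β = 1 − 0.43 = 0.57
¬ε = 1 − 0.77 = 0.23
¬β ∧ ¬ε = min(a, b) on (0.57, 0.23) = 0.23
(¬β ∧ ¬ε) ∧ α = min(a, b) on (0.23, 0.11) = 0.11
¬((¬β ∧ ¬ε) ∧ α) = 1 − 0.11 = 0.89
(γ ∨ β) ∨ ¬((¬β ∧ ¬ε) ∧ α) = max(a, b) on (0.84, 0.89) = 0.89
¬((γ ∨ β) ∨ ¬((¬β ∧ ¬ε) ∧ α)) = 1 − 0.89 = 0.11

0.11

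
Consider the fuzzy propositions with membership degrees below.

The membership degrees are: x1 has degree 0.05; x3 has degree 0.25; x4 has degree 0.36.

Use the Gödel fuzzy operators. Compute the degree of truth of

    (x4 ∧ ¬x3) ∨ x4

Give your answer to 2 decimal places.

0.36

¬x3 = 1 − 0.25 = 0.75
x4 ∧ ¬x3 = min(a, b) on (0.36, 0.75) = 0.36
(x4 ∧ ¬x3) ∨ x4 = max(a, b) on (0.36, 0.36) = 0.36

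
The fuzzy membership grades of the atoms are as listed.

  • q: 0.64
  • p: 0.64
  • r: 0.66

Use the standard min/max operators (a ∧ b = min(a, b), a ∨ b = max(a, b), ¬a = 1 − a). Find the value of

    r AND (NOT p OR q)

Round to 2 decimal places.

NOT p = 1 − 0.64 = 0.36
NOT p OR q = max(a, b) on (0.36, 0.64) = 0.64
r AND (NOT p OR q) = min(a, b) on (0.66, 0.64) = 0.64

0.64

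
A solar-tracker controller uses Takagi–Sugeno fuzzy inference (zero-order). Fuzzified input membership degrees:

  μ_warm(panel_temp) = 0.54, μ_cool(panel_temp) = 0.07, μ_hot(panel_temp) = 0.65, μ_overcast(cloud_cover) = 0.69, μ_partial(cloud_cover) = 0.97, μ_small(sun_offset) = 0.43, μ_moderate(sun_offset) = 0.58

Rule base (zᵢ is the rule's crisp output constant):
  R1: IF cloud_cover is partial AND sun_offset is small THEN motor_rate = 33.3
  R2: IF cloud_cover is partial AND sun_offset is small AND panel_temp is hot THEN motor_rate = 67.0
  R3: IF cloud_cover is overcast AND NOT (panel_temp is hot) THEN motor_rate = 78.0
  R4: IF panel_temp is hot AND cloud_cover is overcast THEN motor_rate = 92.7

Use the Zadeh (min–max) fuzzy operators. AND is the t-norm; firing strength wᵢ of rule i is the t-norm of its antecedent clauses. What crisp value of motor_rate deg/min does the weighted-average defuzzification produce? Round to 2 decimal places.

70.26

R1 (z=33.3): partial=0.97, small=0.43; AND[min(a, b)] → w = 0.43
R2 (z=67.0): partial=0.97, small=0.43, hot=0.65; AND[min(a, b)] → w = 0.43
R3 (z=78.0): overcast=0.69, ¬hot=1−0.65=0.35; AND[min(a, b)] → w = 0.35
R4 (z=92.7): hot=0.65, overcast=0.69; AND[min(a, b)] → w = 0.65
Weighted average = (0.43·33.3 + 0.43·67.0 + 0.35·78.0 + 0.65·92.7) / (0.43 + 0.43 + 0.35 + 0.65)
  = 130.6840 / 1.8600 = 70.26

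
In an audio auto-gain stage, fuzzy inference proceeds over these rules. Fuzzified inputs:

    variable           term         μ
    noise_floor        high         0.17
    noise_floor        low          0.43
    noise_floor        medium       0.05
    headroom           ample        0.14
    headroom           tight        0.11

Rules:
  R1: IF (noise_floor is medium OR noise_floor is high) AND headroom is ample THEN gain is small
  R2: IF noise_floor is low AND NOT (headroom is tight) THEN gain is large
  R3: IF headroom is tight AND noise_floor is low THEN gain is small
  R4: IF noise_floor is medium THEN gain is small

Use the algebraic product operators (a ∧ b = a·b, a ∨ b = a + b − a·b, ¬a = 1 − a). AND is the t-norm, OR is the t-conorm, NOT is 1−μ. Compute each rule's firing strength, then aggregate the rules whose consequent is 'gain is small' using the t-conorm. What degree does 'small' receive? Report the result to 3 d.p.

0.122

R1: (medium=0.05 OR high=0.17) = 0.2115; AND[a·b] with ample=0.14 → w = 0.0296
R2: low=0.43, ¬tight=1−0.11=0.89; AND[a·b] → w = 0.3827
R3: tight=0.11, low=0.43; AND[a·b] → w = 0.0473
R4: medium=0.05 → w = 0.0500
Rules with consequent 'small': {R1, R3, R4} → strengths 0.0296, 0.0473, 0.0500
Aggregate via t-conorm [a + b − a·b]: 0.1217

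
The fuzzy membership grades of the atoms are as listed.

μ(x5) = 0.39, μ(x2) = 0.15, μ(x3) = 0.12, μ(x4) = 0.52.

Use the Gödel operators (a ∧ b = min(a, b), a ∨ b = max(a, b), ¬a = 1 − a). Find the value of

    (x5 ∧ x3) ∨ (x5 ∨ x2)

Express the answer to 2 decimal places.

0.39

x5 ∧ x3 = min(a, b) on (0.39, 0.12) = 0.12
x5 ∨ x2 = max(a, b) on (0.39, 0.15) = 0.39
(x5 ∧ x3) ∨ (x5 ∨ x2) = max(a, b) on (0.12, 0.39) = 0.39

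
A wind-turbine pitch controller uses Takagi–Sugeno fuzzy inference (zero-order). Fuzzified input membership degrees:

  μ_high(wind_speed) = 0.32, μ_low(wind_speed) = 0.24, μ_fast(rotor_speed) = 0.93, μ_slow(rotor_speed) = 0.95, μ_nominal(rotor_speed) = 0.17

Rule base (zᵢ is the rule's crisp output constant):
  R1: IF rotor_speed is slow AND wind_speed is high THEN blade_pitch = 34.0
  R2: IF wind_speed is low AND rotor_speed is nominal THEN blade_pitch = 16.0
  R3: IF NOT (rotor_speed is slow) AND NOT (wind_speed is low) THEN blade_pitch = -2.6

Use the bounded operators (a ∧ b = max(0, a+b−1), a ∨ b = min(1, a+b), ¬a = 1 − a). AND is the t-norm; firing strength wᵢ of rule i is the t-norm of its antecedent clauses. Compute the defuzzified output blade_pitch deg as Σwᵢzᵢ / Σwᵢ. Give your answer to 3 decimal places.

R1 (z=34.0): slow=0.95, high=0.32; AND[max(0, a+b−1)] → w = 0.27
R2 (z=16.0): low=0.24, nominal=0.17; AND[max(0, a+b−1)] → w = 0.00
R3 (z=-2.6): ¬slow=1−0.95=0.05, ¬low=1−0.24=0.76; AND[max(0, a+b−1)] → w = 0.00
Weighted average = (0.27·34.0 + 0.00·16.0 + 0.00·-2.6) / (0.27 + 0.00 + 0.00)
  = 9.1800 / 0.2700 = 34.000

34.000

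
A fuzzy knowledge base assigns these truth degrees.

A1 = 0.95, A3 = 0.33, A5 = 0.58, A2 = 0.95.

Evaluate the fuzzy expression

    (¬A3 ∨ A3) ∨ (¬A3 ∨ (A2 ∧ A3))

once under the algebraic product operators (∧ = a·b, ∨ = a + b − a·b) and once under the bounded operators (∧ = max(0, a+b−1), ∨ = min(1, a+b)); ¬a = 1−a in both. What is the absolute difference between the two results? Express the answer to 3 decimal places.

0.050

Under algebraic product:
  ¬A3 = 1 − 0.3300 = 0.6700
  ¬A3 ∨ A3 = a + b − a·b on (0.6700, 0.3300) = 0.7789
  ¬A3 = 1 − 0.3300 = 0.6700
  A2 ∧ A3 = a·b on (0.9500, 0.3300) = 0.3135
  ¬A3 ∨ (A2 ∧ A3) = a + b − a·b on (0.6700, 0.3135) = 0.7735
  (¬A3 ∨ A3) ∨ (¬A3 ∨ (A2 ∧ A3)) = a + b − a·b on (0.7789, 0.7735) = 0.9499
  → value = 0.9499
Under bounded:
  ¬A3 = 1 − 0.33 = 0.67
  ¬A3 ∨ A3 = min(1, a+b) on (0.67, 0.33) = 1.00
  ¬A3 = 1 − 0.33 = 0.67
  A2 ∧ A3 = max(0, a+b−1) on (0.95, 0.33) = 0.28
  ¬A3 ∨ (A2 ∧ A3) = min(1, a+b) on (0.67, 0.28) = 0.95
  (¬A3 ∨ A3) ∨ (¬A3 ∨ (A2 ∧ A3)) = min(1, a+b) on (1.00, 0.95) = 1.00
  → value = 1.0000
|0.9499 − 1.0000| = 0.050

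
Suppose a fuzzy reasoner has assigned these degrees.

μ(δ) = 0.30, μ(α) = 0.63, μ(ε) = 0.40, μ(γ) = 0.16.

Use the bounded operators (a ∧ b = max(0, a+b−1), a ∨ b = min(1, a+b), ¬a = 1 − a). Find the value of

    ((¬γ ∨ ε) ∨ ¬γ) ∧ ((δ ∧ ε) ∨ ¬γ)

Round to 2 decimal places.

¬γ = 1 − 0.16 = 0.84
¬γ ∨ ε = min(1, a+b) on (0.84, 0.40) = 1.00
¬γ = 1 − 0.16 = 0.84
(¬γ ∨ ε) ∨ ¬γ = min(1, a+b) on (1.00, 0.84) = 1.00
δ ∧ ε = max(0, a+b−1) on (0.30, 0.40) = 0.00
¬γ = 1 − 0.16 = 0.84
(δ ∧ ε) ∨ ¬γ = min(1, a+b) on (0.00, 0.84) = 0.84
((¬γ ∨ ε) ∨ ¬γ) ∧ ((δ ∧ ε) ∨ ¬γ) = max(0, a+b−1) on (1.00, 0.84) = 0.84

0.84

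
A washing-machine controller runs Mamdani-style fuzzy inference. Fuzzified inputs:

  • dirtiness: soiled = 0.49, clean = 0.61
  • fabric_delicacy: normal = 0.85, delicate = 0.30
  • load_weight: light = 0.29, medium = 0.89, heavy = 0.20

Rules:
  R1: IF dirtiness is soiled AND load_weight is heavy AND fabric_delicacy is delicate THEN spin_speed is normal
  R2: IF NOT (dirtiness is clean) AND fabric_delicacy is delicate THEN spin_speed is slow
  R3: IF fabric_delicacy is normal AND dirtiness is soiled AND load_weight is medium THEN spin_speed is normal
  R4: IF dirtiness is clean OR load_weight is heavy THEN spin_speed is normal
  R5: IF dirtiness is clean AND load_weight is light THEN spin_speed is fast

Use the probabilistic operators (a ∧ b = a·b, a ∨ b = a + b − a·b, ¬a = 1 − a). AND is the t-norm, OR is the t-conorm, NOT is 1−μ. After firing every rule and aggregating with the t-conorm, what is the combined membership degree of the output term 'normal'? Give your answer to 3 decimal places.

R1: soiled=0.49, heavy=0.20, delicate=0.30; AND[a·b] → w = 0.0294
R2: ¬clean=1−0.61=0.39, delicate=0.30; AND[a·b] → w = 0.1170
R3: normal=0.85, soiled=0.49, medium=0.89; AND[a·b] → w = 0.3707
R4: clean=0.61, heavy=0.20; OR[a + b − a·b] → w = 0.6880
R5: clean=0.61, light=0.29; AND[a·b] → w = 0.1769
Rules with consequent 'normal': {R1, R3, R4} → strengths 0.0294, 0.3707, 0.6880
Aggregate via t-conorm [a + b − a·b]: 0.8094

0.809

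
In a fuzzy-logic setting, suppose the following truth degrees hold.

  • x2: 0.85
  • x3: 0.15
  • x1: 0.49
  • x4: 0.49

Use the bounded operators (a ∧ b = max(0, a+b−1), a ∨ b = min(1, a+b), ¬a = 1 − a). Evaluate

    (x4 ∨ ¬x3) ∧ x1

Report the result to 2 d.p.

0.49

¬x3 = 1 − 0.15 = 0.85
x4 ∨ ¬x3 = min(1, a+b) on (0.49, 0.85) = 1.00
(x4 ∨ ¬x3) ∧ x1 = max(0, a+b−1) on (1.00, 0.49) = 0.49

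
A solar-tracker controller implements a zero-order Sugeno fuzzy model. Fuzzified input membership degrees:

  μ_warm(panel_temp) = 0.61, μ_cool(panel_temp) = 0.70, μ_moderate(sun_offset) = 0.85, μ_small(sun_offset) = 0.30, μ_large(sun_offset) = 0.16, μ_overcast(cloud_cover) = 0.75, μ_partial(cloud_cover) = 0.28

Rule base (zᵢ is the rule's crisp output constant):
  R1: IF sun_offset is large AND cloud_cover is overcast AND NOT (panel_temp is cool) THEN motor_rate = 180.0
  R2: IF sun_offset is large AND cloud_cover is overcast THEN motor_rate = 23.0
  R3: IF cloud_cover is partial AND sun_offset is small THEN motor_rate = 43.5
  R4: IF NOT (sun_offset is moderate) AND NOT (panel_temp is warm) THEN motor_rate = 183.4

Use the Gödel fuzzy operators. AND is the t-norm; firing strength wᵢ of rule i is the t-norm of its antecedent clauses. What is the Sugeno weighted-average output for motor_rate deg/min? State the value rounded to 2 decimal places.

R1 (z=180.0): large=0.16, overcast=0.75, ¬cool=1−0.70=0.30; AND[min(a, b)] → w = 0.16
R2 (z=23.0): large=0.16, overcast=0.75; AND[min(a, b)] → w = 0.16
R3 (z=43.5): partial=0.28, small=0.30; AND[min(a, b)] → w = 0.28
R4 (z=183.4): ¬moderate=1−0.85=0.15, ¬warm=1−0.61=0.39; AND[min(a, b)] → w = 0.15
Weighted average = (0.16·180.0 + 0.16·23.0 + 0.28·43.5 + 0.15·183.4) / (0.16 + 0.16 + 0.28 + 0.15)
  = 72.1700 / 0.7500 = 96.23

96.23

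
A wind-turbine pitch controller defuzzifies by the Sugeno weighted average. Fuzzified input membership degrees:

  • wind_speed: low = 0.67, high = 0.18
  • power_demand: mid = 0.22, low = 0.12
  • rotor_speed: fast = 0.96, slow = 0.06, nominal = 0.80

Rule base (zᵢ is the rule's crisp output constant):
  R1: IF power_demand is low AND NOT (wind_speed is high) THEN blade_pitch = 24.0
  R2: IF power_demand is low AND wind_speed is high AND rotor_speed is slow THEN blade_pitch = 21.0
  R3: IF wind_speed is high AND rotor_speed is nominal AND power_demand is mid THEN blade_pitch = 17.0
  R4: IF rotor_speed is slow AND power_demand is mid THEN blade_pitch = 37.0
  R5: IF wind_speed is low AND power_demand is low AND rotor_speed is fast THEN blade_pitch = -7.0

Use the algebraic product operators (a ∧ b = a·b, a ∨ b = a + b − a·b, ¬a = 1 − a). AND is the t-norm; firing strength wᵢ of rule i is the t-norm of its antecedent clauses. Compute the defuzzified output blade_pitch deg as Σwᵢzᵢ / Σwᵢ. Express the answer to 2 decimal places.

12.97

R1 (z=24.0): low=0.12, ¬high=1−0.18=0.82; AND[a·b] → w = 0.0984
R2 (z=21.0): low=0.12, high=0.18, slow=0.06; AND[a·b] → w = 0.0013
R3 (z=17.0): high=0.18, nominal=0.80, mid=0.22; AND[a·b] → w = 0.0317
R4 (z=37.0): slow=0.06, mid=0.22; AND[a·b] → w = 0.0132
R5 (z=-7.0): low=0.67, low=0.12, fast=0.96; AND[a·b] → w = 0.0772
Weighted average = (0.0984·24.0 + 0.0013·21.0 + 0.0317·17.0 + 0.0132·37.0 + 0.0772·-7.0) / (0.0984 + 0.0013 + 0.0317 + 0.0132 + 0.0772)
  = 2.8755 / 0.2218 = 12.97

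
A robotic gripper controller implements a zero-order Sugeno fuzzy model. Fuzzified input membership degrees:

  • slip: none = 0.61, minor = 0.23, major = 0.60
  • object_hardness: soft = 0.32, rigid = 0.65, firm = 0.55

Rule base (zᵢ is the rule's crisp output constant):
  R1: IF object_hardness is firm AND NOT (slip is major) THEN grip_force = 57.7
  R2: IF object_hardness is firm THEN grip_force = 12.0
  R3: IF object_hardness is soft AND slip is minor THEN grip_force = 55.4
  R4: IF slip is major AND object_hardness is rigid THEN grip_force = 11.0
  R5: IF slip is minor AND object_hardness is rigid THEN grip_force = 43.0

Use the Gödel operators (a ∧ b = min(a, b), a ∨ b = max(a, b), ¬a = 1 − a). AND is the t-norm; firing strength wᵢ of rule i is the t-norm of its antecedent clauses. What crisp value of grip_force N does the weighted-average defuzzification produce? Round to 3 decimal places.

R1 (z=57.7): firm=0.55, ¬major=1−0.60=0.40; AND[min(a, b)] → w = 0.40
R2 (z=12.0): firm=0.55 → w = 0.55
R3 (z=55.4): soft=0.32, minor=0.23; AND[min(a, b)] → w = 0.23
R4 (z=11.0): major=0.60, rigid=0.65; AND[min(a, b)] → w = 0.60
R5 (z=43.0): minor=0.23, rigid=0.65; AND[min(a, b)] → w = 0.23
Weighted average = (0.40·57.7 + 0.55·12.0 + 0.23·55.4 + 0.60·11.0 + 0.23·43.0) / (0.40 + 0.55 + 0.23 + 0.60 + 0.23)
  = 58.9120 / 2.0100 = 29.309

29.309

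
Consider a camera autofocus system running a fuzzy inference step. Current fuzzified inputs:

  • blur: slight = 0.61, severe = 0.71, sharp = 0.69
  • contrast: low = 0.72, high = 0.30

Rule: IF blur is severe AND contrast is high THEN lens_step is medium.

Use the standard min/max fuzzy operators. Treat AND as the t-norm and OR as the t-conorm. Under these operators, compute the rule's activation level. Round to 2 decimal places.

0.30

firing strength: severe=0.71, high=0.30; AND[min(a, b)] → w = 0.30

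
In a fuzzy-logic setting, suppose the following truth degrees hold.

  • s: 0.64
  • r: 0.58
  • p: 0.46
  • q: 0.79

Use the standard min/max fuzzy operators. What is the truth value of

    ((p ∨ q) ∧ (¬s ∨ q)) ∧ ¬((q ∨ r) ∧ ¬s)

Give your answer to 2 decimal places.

0.64

p ∨ q = max(a, b) on (0.46, 0.79) = 0.79
¬s = 1 − 0.64 = 0.36
¬s ∨ q = max(a, b) on (0.36, 0.79) = 0.79
(p ∨ q) ∧ (¬s ∨ q) = min(a, b) on (0.79, 0.79) = 0.79
q ∨ r = max(a, b) on (0.79, 0.58) = 0.79
¬s = 1 − 0.64 = 0.36
(q ∨ r) ∧ ¬s = min(a, b) on (0.79, 0.36) = 0.36
¬((q ∨ r) ∧ ¬s) = 1 − 0.36 = 0.64
((p ∨ q) ∧ (¬s ∨ q)) ∧ ¬((q ∨ r) ∧ ¬s) = min(a, b) on (0.79, 0.64) = 0.64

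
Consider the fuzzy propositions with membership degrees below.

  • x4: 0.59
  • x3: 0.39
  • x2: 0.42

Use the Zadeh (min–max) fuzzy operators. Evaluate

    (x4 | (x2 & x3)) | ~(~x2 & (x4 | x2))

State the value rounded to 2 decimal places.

0.59

x2 & x3 = min(a, b) on (0.42, 0.39) = 0.39
x4 | (x2 & x3) = max(a, b) on (0.59, 0.39) = 0.59
~x2 = 1 − 0.42 = 0.58
x4 | x2 = max(a, b) on (0.59, 0.42) = 0.59
~x2 & (x4 | x2) = min(a, b) on (0.58, 0.59) = 0.58
~(~x2 & (x4 | x2)) = 1 − 0.58 = 0.42
(x4 | (x2 & x3)) | ~(~x2 & (x4 | x2)) = max(a, b) on (0.59, 0.42) = 0.59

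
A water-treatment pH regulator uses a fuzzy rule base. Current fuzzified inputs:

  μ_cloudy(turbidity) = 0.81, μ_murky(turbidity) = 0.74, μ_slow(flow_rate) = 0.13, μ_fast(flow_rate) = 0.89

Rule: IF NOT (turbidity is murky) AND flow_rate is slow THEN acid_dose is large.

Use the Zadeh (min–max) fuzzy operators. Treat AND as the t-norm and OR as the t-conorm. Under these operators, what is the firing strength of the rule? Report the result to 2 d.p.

0.13

firing strength: ¬murky=1−0.74=0.26, slow=0.13; AND[min(a, b)] → w = 0.13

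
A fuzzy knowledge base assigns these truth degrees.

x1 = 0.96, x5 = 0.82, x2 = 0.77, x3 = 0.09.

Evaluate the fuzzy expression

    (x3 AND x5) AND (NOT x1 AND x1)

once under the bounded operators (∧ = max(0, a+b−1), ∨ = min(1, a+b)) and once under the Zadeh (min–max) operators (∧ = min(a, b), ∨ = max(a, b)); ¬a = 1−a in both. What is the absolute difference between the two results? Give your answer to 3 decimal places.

Under bounded:
  x3 AND x5 = max(0, a+b−1) on (0.09, 0.82) = 0.00
  NOT x1 = 1 − 0.96 = 0.04
  NOT x1 AND x1 = max(0, a+b−1) on (0.04, 0.96) = 0.00
  (x3 AND x5) AND (NOT x1 AND x1) = max(0, a+b−1) on (0.00, 0.00) = 0.00
  → value = 0.0000
Under Zadeh (min–max):
  x3 AND x5 = min(a, b) on (0.09, 0.82) = 0.09
  NOT x1 = 1 − 0.96 = 0.04
  NOT x1 AND x1 = min(a, b) on (0.04, 0.96) = 0.04
  (x3 AND x5) AND (NOT x1 AND x1) = min(a, b) on (0.09, 0.04) = 0.04
  → value = 0.0400
|0.0000 − 0.0400| = 0.040

0.040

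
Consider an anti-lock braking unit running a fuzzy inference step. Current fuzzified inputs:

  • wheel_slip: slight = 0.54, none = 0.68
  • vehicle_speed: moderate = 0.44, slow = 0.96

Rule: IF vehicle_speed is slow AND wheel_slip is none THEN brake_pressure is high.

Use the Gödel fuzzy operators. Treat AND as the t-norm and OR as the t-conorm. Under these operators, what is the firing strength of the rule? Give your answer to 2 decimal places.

firing strength: slow=0.96, none=0.68; AND[min(a, b)] → w = 0.68

0.68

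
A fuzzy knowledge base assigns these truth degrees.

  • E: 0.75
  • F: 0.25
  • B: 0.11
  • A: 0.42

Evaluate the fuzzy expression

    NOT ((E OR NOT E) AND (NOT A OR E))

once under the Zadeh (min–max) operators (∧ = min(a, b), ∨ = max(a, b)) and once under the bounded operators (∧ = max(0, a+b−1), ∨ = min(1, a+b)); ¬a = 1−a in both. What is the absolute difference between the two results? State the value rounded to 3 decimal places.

0.250

Under Zadeh (min–max):
  NOT E = 1 − 0.75 = 0.25
  E OR NOT E = max(a, b) on (0.75, 0.25) = 0.75
  NOT A = 1 − 0.42 = 0.58
  NOT A OR E = max(a, b) on (0.58, 0.75) = 0.75
  (E OR NOT E) AND (NOT A OR E) = min(a, b) on (0.75, 0.75) = 0.75
  NOT ((E OR NOT E) AND (NOT A OR E)) = 1 − 0.75 = 0.25
  → value = 0.2500
Under bounded:
  NOT E = 1 − 0.75 = 0.25
  E OR NOT E = min(1, a+b) on (0.75, 0.25) = 1.00
  NOT A = 1 − 0.42 = 0.58
  NOT A OR E = min(1, a+b) on (0.58, 0.75) = 1.00
  (E OR NOT E) AND (NOT A OR E) = max(0, a+b−1) on (1.00, 1.00) = 1.00
  NOT ((E OR NOT E) AND (NOT A OR E)) = 1 − 1.00 = 0.00
  → value = 0.0000
|0.2500 − 0.0000| = 0.250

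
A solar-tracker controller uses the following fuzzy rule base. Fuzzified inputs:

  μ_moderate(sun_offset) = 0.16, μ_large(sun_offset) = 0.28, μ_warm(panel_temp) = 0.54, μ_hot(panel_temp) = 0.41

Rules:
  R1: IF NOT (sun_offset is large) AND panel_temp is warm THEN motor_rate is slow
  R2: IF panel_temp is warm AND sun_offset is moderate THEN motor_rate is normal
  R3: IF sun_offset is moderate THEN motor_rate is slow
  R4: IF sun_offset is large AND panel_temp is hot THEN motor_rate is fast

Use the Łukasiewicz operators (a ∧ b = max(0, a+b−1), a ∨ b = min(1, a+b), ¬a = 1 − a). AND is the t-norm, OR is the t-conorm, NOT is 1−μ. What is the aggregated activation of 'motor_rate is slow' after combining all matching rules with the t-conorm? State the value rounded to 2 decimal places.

0.42

R1: ¬large=1−0.28=0.72, warm=0.54; AND[max(0, a+b−1)] → w = 0.26
R2: warm=0.54, moderate=0.16; AND[max(0, a+b−1)] → w = 0.00
R3: moderate=0.16 → w = 0.16
R4: large=0.28, hot=0.41; AND[max(0, a+b−1)] → w = 0.00
Rules with consequent 'slow': {R1, R3} → strengths 0.26, 0.16
Aggregate via t-conorm [min(1, a+b)]: 0.42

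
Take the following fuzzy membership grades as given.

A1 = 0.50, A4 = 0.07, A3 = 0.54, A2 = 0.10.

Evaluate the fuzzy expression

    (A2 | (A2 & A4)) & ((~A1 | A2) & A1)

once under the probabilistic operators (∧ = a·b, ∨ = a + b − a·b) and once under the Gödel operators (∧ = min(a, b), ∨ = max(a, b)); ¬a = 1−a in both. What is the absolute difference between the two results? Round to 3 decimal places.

0.071

Under probabilistic:
  A2 & A4 = a·b on (0.1000, 0.0700) = 0.0070
  A2 | (A2 & A4) = a + b − a·b on (0.1000, 0.0070) = 0.1063
  ~A1 = 1 − 0.5000 = 0.5000
  ~A1 | A2 = a + b − a·b on (0.5000, 0.1000) = 0.5500
  (~A1 | A2) & A1 = a·b on (0.5500, 0.5000) = 0.2750
  (A2 | (A2 & A4)) & ((~A1 | A2) & A1) = a·b on (0.1063, 0.2750) = 0.0292
  → value = 0.0292
Under Gödel:
  A2 & A4 = min(a, b) on (0.10, 0.07) = 0.07
  A2 | (A2 & A4) = max(a, b) on (0.10, 0.07) = 0.10
  ~A1 = 1 − 0.50 = 0.50
  ~A1 | A2 = max(a, b) on (0.50, 0.10) = 0.50
  (~A1 | A2) & A1 = min(a, b) on (0.50, 0.50) = 0.50
  (A2 | (A2 & A4)) & ((~A1 | A2) & A1) = min(a, b) on (0.10, 0.50) = 0.10
  → value = 0.1000
|0.0292 − 0.1000| = 0.071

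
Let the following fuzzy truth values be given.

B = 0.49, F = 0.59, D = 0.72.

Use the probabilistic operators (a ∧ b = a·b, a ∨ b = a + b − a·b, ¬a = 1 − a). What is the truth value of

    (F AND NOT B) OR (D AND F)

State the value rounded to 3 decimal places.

NOT B = 1 − 0.4900 = 0.5100
F AND NOT B = a·b on (0.5900, 0.5100) = 0.3009
D AND F = a·b on (0.7200, 0.5900) = 0.4248
(F AND NOT B) OR (D AND F) = a + b − a·b on (0.3009, 0.4248) = 0.5979

0.598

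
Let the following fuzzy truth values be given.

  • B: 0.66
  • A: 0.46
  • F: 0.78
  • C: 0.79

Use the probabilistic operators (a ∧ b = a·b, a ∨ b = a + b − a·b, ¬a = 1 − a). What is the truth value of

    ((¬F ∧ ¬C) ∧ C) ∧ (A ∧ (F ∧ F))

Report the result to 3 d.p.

0.010

¬F = 1 − 0.7800 = 0.2200
¬C = 1 − 0.7900 = 0.2100
¬F ∧ ¬C = a·b on (0.2200, 0.2100) = 0.0462
(¬F ∧ ¬C) ∧ C = a·b on (0.0462, 0.7900) = 0.0365
F ∧ F = a·b on (0.7800, 0.7800) = 0.6084
A ∧ (F ∧ F) = a·b on (0.4600, 0.6084) = 0.2799
((¬F ∧ ¬C) ∧ C) ∧ (A ∧ (F ∧ F)) = a·b on (0.0365, 0.2799) = 0.0102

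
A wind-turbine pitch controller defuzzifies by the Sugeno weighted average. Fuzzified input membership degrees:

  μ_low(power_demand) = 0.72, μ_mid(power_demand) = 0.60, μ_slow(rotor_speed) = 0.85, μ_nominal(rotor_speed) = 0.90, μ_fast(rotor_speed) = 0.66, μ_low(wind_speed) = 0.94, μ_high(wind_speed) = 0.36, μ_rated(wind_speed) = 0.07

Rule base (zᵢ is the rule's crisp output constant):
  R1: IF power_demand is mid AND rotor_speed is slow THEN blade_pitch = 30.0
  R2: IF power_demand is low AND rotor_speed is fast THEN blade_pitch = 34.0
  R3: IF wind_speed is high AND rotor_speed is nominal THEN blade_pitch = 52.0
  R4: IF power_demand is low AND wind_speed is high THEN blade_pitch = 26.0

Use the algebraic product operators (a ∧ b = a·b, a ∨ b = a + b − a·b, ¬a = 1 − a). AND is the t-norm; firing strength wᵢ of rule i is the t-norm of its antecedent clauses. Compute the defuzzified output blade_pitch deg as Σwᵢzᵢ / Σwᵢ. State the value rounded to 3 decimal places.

35.096

R1 (z=30.0): mid=0.60, slow=0.85; AND[a·b] → w = 0.5100
R2 (z=34.0): low=0.72, fast=0.66; AND[a·b] → w = 0.4752
R3 (z=52.0): high=0.36, nominal=0.90; AND[a·b] → w = 0.3240
R4 (z=26.0): low=0.72, high=0.36; AND[a·b] → w = 0.2592
Weighted average = (0.5100·30.0 + 0.4752·34.0 + 0.3240·52.0 + 0.2592·26.0) / (0.5100 + 0.4752 + 0.3240 + 0.2592)
  = 55.0440 / 1.5684 = 35.096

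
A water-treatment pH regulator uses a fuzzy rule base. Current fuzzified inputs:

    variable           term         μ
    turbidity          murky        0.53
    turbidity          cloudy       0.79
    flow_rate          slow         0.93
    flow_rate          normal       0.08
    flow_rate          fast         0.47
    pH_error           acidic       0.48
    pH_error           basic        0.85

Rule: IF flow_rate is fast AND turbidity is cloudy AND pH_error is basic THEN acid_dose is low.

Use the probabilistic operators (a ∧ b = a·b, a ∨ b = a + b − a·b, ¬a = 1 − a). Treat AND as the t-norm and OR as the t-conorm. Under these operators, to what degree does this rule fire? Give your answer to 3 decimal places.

0.316

firing strength: fast=0.47, cloudy=0.79, basic=0.85; AND[a·b] → w = 0.3156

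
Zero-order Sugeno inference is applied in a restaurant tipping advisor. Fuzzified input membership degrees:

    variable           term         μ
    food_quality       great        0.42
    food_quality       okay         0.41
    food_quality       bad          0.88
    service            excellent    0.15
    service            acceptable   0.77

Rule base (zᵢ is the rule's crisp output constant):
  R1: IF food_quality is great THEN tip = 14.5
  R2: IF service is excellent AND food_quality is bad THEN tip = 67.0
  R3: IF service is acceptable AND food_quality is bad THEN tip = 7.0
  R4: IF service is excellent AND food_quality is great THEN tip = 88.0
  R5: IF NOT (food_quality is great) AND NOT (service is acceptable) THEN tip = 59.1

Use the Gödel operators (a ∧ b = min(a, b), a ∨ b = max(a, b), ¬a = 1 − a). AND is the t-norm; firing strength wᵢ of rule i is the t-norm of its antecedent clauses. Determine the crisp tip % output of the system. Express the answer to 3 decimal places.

R1 (z=14.5): great=0.42 → w = 0.42
R2 (z=67.0): excellent=0.15, bad=0.88; AND[min(a, b)] → w = 0.15
R3 (z=7.0): acceptable=0.77, bad=0.88; AND[min(a, b)] → w = 0.77
R4 (z=88.0): excellent=0.15, great=0.42; AND[min(a, b)] → w = 0.15
R5 (z=59.1): ¬great=1−0.42=0.58, ¬acceptable=1−0.77=0.23; AND[min(a, b)] → w = 0.23
Weighted average = (0.42·14.5 + 0.15·67.0 + 0.77·7.0 + 0.15·88.0 + 0.23·59.1) / (0.42 + 0.15 + 0.77 + 0.15 + 0.23)
  = 48.3230 / 1.7200 = 28.095

28.095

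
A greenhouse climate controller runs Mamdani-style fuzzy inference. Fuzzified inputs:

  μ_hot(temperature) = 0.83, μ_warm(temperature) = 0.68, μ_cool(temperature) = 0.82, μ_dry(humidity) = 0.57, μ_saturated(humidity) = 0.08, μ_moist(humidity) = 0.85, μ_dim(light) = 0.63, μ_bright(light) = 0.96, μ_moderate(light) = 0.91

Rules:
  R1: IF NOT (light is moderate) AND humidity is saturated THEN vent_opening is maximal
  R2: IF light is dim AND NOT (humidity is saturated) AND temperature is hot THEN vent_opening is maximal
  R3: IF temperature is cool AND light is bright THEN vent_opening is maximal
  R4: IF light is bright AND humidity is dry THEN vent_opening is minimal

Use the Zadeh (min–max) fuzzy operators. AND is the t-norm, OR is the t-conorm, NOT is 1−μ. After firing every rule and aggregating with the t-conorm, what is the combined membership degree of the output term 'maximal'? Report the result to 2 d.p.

0.82

R1: ¬moderate=1−0.91=0.09, saturated=0.08; AND[min(a, b)] → w = 0.08
R2: dim=0.63, ¬saturated=1−0.08=0.92, hot=0.83; AND[min(a, b)] → w = 0.63
R3: cool=0.82, bright=0.96; AND[min(a, b)] → w = 0.82
R4: bright=0.96, dry=0.57; AND[min(a, b)] → w = 0.57
Rules with consequent 'maximal': {R1, R2, R3} → strengths 0.08, 0.63, 0.82
Aggregate via t-conorm [max(a, b)]: 0.82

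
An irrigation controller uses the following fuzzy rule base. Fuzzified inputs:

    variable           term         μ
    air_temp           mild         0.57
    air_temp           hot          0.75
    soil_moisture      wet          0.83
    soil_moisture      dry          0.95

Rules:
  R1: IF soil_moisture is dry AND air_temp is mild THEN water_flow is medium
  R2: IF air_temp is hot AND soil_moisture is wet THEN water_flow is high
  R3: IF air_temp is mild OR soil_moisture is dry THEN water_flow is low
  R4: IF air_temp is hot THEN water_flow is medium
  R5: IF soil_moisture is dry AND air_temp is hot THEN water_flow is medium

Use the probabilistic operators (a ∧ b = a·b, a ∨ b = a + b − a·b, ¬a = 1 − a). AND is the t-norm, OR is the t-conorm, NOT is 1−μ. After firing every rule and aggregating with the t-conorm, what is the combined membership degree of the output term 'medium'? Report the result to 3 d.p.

R1: dry=0.95, mild=0.57; AND[a·b] → w = 0.5415
R2: hot=0.75, wet=0.83; AND[a·b] → w = 0.6225
R3: mild=0.57, dry=0.95; OR[a + b − a·b] → w = 0.9785
R4: hot=0.75 → w = 0.7500
R5: dry=0.95, hot=0.75; AND[a·b] → w = 0.7125
Rules with consequent 'medium': {R1, R4, R5} → strengths 0.5415, 0.7500, 0.7125
Aggregate via t-conorm [a + b − a·b]: 0.9670

0.967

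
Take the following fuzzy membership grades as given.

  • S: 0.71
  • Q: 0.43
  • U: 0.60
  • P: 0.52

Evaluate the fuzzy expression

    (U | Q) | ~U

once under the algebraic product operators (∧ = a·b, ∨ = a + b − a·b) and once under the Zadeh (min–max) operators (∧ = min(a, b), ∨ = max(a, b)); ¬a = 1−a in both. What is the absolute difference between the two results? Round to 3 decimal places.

Under algebraic product:
  U | Q = a + b − a·b on (0.6000, 0.4300) = 0.7720
  ~U = 1 − 0.6000 = 0.4000
  (U | Q) | ~U = a + b − a·b on (0.7720, 0.4000) = 0.8632
  → value = 0.8632
Under Zadeh (min–max):
  U | Q = max(a, b) on (0.60, 0.43) = 0.60
  ~U = 1 − 0.60 = 0.40
  (U | Q) | ~U = max(a, b) on (0.60, 0.40) = 0.60
  → value = 0.6000
|0.8632 − 0.6000| = 0.263

0.263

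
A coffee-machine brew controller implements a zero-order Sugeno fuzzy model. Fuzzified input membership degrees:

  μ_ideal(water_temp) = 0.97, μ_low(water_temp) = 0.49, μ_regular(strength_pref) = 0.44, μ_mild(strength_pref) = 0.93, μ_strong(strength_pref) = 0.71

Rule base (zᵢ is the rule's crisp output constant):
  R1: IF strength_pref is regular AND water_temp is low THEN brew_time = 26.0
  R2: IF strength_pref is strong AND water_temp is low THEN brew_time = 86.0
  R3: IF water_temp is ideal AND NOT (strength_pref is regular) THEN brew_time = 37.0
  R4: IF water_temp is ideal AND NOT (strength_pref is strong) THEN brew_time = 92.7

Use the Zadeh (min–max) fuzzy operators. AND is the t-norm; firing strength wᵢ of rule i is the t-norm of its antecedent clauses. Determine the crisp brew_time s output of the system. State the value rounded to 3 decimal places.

56.844

R1 (z=26.0): regular=0.44, low=0.49; AND[min(a, b)] → w = 0.44
R2 (z=86.0): strong=0.71, low=0.49; AND[min(a, b)] → w = 0.49
R3 (z=37.0): ideal=0.97, ¬regular=1−0.44=0.56; AND[min(a, b)] → w = 0.56
R4 (z=92.7): ideal=0.97, ¬strong=1−0.71=0.29; AND[min(a, b)] → w = 0.29
Weighted average = (0.44·26.0 + 0.49·86.0 + 0.56·37.0 + 0.29·92.7) / (0.44 + 0.49 + 0.56 + 0.29)
  = 101.1830 / 1.7800 = 56.844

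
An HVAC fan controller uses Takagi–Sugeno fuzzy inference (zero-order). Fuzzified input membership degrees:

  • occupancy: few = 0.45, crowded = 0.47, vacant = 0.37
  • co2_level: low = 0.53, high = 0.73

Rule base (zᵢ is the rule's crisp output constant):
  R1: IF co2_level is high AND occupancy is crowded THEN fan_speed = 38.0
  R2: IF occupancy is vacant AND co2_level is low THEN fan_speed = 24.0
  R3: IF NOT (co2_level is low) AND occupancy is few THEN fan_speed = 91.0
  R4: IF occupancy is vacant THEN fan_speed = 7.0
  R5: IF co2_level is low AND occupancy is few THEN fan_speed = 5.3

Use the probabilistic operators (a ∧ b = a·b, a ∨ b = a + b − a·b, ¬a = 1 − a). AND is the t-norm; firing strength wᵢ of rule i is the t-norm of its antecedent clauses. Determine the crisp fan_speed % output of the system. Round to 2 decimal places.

R1 (z=38.0): high=0.73, crowded=0.47; AND[a·b] → w = 0.3431
R2 (z=24.0): vacant=0.37, low=0.53; AND[a·b] → w = 0.1961
R3 (z=91.0): ¬low=1−0.53=0.47, few=0.45; AND[a·b] → w = 0.2115
R4 (z=7.0): vacant=0.37 → w = 0.3700
R5 (z=5.3): low=0.53, few=0.45; AND[a·b] → w = 0.2385
Weighted average = (0.3431·38.0 + 0.1961·24.0 + 0.2115·91.0 + 0.3700·7.0 + 0.2385·5.3) / (0.3431 + 0.1961 + 0.2115 + 0.3700 + 0.2385)
  = 40.8447 / 1.3592 = 30.05

30.05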